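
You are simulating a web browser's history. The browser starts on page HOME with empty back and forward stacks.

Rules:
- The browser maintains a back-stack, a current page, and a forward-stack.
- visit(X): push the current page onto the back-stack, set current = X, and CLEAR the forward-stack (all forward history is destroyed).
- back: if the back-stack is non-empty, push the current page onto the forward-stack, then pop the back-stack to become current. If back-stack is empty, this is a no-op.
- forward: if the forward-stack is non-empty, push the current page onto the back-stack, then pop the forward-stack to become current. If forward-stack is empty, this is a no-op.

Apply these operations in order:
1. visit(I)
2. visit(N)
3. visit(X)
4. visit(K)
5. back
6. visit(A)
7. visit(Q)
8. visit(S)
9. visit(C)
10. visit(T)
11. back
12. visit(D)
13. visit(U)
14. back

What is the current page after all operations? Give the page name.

Answer: D

Derivation:
After 1 (visit(I)): cur=I back=1 fwd=0
After 2 (visit(N)): cur=N back=2 fwd=0
After 3 (visit(X)): cur=X back=3 fwd=0
After 4 (visit(K)): cur=K back=4 fwd=0
After 5 (back): cur=X back=3 fwd=1
After 6 (visit(A)): cur=A back=4 fwd=0
After 7 (visit(Q)): cur=Q back=5 fwd=0
After 8 (visit(S)): cur=S back=6 fwd=0
After 9 (visit(C)): cur=C back=7 fwd=0
After 10 (visit(T)): cur=T back=8 fwd=0
After 11 (back): cur=C back=7 fwd=1
After 12 (visit(D)): cur=D back=8 fwd=0
After 13 (visit(U)): cur=U back=9 fwd=0
After 14 (back): cur=D back=8 fwd=1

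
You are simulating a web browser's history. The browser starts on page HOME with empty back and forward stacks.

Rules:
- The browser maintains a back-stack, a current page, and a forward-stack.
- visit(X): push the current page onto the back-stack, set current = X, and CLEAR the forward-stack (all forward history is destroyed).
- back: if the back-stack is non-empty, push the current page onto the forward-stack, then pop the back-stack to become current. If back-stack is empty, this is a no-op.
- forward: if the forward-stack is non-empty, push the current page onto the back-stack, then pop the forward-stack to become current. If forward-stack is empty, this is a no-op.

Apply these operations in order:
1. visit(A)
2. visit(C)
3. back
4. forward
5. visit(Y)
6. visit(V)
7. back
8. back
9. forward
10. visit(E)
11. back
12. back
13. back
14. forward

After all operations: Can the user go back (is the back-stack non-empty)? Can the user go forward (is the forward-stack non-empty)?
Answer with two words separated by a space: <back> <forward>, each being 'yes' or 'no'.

After 1 (visit(A)): cur=A back=1 fwd=0
After 2 (visit(C)): cur=C back=2 fwd=0
After 3 (back): cur=A back=1 fwd=1
After 4 (forward): cur=C back=2 fwd=0
After 5 (visit(Y)): cur=Y back=3 fwd=0
After 6 (visit(V)): cur=V back=4 fwd=0
After 7 (back): cur=Y back=3 fwd=1
After 8 (back): cur=C back=2 fwd=2
After 9 (forward): cur=Y back=3 fwd=1
After 10 (visit(E)): cur=E back=4 fwd=0
After 11 (back): cur=Y back=3 fwd=1
After 12 (back): cur=C back=2 fwd=2
After 13 (back): cur=A back=1 fwd=3
After 14 (forward): cur=C back=2 fwd=2

Answer: yes yes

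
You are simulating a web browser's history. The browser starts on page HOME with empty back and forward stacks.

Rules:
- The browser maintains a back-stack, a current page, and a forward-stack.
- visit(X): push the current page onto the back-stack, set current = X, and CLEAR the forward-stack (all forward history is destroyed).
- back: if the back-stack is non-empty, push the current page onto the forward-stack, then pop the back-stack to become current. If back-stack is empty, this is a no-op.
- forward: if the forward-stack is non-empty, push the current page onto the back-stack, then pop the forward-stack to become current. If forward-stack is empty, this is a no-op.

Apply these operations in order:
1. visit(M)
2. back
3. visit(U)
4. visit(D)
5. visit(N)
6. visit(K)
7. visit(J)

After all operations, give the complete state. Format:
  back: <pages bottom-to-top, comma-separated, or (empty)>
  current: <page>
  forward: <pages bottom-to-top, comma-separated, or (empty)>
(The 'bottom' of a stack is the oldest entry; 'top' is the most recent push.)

Answer: back: HOME,U,D,N,K
current: J
forward: (empty)

Derivation:
After 1 (visit(M)): cur=M back=1 fwd=0
After 2 (back): cur=HOME back=0 fwd=1
After 3 (visit(U)): cur=U back=1 fwd=0
After 4 (visit(D)): cur=D back=2 fwd=0
After 5 (visit(N)): cur=N back=3 fwd=0
After 6 (visit(K)): cur=K back=4 fwd=0
After 7 (visit(J)): cur=J back=5 fwd=0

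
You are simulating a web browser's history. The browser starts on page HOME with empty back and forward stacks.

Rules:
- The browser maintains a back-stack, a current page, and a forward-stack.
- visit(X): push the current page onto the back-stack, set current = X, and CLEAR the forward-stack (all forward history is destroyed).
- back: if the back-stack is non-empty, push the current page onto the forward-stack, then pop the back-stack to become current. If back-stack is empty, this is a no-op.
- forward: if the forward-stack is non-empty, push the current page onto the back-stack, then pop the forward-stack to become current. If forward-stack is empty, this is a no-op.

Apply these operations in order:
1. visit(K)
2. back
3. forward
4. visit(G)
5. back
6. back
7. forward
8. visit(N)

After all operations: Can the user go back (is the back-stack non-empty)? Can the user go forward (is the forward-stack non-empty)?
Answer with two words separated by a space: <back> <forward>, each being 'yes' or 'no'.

After 1 (visit(K)): cur=K back=1 fwd=0
After 2 (back): cur=HOME back=0 fwd=1
After 3 (forward): cur=K back=1 fwd=0
After 4 (visit(G)): cur=G back=2 fwd=0
After 5 (back): cur=K back=1 fwd=1
After 6 (back): cur=HOME back=0 fwd=2
After 7 (forward): cur=K back=1 fwd=1
After 8 (visit(N)): cur=N back=2 fwd=0

Answer: yes no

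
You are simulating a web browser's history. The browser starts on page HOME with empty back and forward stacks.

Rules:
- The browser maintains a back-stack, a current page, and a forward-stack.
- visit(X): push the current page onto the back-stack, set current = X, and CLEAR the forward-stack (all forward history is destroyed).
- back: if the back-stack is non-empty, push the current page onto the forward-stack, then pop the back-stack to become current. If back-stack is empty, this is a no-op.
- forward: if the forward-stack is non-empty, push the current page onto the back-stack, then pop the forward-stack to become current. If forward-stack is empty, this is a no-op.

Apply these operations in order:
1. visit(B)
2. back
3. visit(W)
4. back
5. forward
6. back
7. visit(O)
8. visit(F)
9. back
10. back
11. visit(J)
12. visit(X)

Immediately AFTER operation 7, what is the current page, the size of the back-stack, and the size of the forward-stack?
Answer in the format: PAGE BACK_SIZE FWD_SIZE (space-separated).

After 1 (visit(B)): cur=B back=1 fwd=0
After 2 (back): cur=HOME back=0 fwd=1
After 3 (visit(W)): cur=W back=1 fwd=0
After 4 (back): cur=HOME back=0 fwd=1
After 5 (forward): cur=W back=1 fwd=0
After 6 (back): cur=HOME back=0 fwd=1
After 7 (visit(O)): cur=O back=1 fwd=0

O 1 0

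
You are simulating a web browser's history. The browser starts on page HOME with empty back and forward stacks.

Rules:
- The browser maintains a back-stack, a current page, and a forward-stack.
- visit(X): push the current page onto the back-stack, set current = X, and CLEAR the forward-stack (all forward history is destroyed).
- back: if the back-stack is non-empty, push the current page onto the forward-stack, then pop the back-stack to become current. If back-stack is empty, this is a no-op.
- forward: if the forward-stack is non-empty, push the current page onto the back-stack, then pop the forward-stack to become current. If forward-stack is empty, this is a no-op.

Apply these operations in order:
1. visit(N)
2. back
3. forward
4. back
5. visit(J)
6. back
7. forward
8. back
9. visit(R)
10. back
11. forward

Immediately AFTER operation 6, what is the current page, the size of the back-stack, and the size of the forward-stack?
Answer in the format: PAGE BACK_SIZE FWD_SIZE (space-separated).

After 1 (visit(N)): cur=N back=1 fwd=0
After 2 (back): cur=HOME back=0 fwd=1
After 3 (forward): cur=N back=1 fwd=0
After 4 (back): cur=HOME back=0 fwd=1
After 5 (visit(J)): cur=J back=1 fwd=0
After 6 (back): cur=HOME back=0 fwd=1

HOME 0 1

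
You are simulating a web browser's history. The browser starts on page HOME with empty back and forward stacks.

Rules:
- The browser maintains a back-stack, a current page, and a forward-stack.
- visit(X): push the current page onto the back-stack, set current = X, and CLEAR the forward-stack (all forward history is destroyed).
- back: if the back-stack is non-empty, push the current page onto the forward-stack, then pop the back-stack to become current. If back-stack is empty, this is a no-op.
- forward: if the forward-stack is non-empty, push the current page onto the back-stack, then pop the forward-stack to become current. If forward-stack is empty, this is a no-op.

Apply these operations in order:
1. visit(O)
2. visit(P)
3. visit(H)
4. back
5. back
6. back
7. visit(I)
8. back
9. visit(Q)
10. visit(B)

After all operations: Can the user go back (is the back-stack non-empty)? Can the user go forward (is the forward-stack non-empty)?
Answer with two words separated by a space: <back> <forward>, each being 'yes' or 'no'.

Answer: yes no

Derivation:
After 1 (visit(O)): cur=O back=1 fwd=0
After 2 (visit(P)): cur=P back=2 fwd=0
After 3 (visit(H)): cur=H back=3 fwd=0
After 4 (back): cur=P back=2 fwd=1
After 5 (back): cur=O back=1 fwd=2
After 6 (back): cur=HOME back=0 fwd=3
After 7 (visit(I)): cur=I back=1 fwd=0
After 8 (back): cur=HOME back=0 fwd=1
After 9 (visit(Q)): cur=Q back=1 fwd=0
After 10 (visit(B)): cur=B back=2 fwd=0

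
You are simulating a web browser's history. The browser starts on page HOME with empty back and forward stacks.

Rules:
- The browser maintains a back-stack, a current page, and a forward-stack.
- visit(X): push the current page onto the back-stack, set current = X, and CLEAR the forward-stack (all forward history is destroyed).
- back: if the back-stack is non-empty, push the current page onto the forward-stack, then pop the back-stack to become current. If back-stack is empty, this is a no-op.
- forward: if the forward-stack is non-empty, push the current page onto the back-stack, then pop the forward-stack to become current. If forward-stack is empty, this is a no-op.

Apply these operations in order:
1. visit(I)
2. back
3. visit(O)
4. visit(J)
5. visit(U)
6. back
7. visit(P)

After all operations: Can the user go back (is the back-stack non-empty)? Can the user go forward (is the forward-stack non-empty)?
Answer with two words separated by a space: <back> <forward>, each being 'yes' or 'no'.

After 1 (visit(I)): cur=I back=1 fwd=0
After 2 (back): cur=HOME back=0 fwd=1
After 3 (visit(O)): cur=O back=1 fwd=0
After 4 (visit(J)): cur=J back=2 fwd=0
After 5 (visit(U)): cur=U back=3 fwd=0
After 6 (back): cur=J back=2 fwd=1
After 7 (visit(P)): cur=P back=3 fwd=0

Answer: yes no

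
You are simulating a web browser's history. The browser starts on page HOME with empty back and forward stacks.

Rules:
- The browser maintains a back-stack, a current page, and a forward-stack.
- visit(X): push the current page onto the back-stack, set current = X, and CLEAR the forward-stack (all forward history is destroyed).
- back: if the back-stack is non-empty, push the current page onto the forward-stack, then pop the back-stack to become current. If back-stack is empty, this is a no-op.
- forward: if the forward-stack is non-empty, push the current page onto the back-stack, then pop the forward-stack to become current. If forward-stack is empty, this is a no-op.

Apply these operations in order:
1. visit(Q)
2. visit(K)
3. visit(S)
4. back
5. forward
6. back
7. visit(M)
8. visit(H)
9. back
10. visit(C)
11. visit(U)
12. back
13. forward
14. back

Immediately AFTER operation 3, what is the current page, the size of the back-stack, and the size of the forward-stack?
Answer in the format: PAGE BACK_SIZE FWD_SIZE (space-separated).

After 1 (visit(Q)): cur=Q back=1 fwd=0
After 2 (visit(K)): cur=K back=2 fwd=0
After 3 (visit(S)): cur=S back=3 fwd=0

S 3 0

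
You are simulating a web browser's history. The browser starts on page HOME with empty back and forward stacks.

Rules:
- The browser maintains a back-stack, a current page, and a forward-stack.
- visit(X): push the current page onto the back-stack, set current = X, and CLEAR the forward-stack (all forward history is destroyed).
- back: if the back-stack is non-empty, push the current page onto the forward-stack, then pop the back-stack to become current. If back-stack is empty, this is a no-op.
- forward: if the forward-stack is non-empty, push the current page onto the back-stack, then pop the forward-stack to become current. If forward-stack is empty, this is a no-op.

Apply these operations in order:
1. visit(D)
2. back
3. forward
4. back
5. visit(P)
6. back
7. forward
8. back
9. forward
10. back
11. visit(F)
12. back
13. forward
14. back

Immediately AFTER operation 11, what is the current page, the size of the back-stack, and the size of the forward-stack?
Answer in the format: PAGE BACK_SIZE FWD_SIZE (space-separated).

After 1 (visit(D)): cur=D back=1 fwd=0
After 2 (back): cur=HOME back=0 fwd=1
After 3 (forward): cur=D back=1 fwd=0
After 4 (back): cur=HOME back=0 fwd=1
After 5 (visit(P)): cur=P back=1 fwd=0
After 6 (back): cur=HOME back=0 fwd=1
After 7 (forward): cur=P back=1 fwd=0
After 8 (back): cur=HOME back=0 fwd=1
After 9 (forward): cur=P back=1 fwd=0
After 10 (back): cur=HOME back=0 fwd=1
After 11 (visit(F)): cur=F back=1 fwd=0

F 1 0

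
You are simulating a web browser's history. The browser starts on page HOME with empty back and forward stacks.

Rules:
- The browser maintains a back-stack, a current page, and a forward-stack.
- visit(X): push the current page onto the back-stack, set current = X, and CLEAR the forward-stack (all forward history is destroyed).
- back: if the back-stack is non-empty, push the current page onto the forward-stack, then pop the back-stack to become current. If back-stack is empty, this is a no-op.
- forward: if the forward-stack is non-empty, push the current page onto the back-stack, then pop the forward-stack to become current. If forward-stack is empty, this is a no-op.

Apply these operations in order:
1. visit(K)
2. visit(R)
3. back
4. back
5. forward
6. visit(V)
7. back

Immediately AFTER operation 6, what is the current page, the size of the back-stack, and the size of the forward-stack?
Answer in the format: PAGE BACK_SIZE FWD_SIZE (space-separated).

After 1 (visit(K)): cur=K back=1 fwd=0
After 2 (visit(R)): cur=R back=2 fwd=0
After 3 (back): cur=K back=1 fwd=1
After 4 (back): cur=HOME back=0 fwd=2
After 5 (forward): cur=K back=1 fwd=1
After 6 (visit(V)): cur=V back=2 fwd=0

V 2 0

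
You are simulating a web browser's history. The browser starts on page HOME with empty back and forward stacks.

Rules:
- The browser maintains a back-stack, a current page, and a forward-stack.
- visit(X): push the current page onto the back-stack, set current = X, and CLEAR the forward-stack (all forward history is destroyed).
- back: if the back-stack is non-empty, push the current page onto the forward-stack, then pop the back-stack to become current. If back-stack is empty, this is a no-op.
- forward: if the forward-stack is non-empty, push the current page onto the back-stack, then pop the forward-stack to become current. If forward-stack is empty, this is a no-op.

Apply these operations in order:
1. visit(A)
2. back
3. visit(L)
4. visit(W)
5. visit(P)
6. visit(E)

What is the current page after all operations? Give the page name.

After 1 (visit(A)): cur=A back=1 fwd=0
After 2 (back): cur=HOME back=0 fwd=1
After 3 (visit(L)): cur=L back=1 fwd=0
After 4 (visit(W)): cur=W back=2 fwd=0
After 5 (visit(P)): cur=P back=3 fwd=0
After 6 (visit(E)): cur=E back=4 fwd=0

Answer: E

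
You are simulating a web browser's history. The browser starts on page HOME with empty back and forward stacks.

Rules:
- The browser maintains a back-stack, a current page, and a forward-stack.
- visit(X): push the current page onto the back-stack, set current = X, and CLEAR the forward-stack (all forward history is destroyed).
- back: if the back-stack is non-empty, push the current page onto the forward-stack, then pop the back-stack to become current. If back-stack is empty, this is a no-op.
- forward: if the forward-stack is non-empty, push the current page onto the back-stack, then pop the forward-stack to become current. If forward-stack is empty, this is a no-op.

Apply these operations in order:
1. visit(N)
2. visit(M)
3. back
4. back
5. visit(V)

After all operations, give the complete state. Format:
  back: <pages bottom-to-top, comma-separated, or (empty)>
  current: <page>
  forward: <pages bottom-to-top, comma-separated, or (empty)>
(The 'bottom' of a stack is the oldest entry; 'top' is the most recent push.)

After 1 (visit(N)): cur=N back=1 fwd=0
After 2 (visit(M)): cur=M back=2 fwd=0
After 3 (back): cur=N back=1 fwd=1
After 4 (back): cur=HOME back=0 fwd=2
After 5 (visit(V)): cur=V back=1 fwd=0

Answer: back: HOME
current: V
forward: (empty)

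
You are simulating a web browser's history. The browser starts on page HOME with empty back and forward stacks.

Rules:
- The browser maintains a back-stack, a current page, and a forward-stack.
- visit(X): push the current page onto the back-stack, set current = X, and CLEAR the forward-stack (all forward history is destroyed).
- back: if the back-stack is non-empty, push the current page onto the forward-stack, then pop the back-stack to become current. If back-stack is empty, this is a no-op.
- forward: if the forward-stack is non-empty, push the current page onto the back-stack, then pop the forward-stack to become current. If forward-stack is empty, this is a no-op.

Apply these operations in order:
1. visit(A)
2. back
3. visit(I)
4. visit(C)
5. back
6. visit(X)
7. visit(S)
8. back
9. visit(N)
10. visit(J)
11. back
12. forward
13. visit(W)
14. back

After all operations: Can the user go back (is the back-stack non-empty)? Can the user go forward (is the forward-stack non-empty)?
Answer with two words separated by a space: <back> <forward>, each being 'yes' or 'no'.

After 1 (visit(A)): cur=A back=1 fwd=0
After 2 (back): cur=HOME back=0 fwd=1
After 3 (visit(I)): cur=I back=1 fwd=0
After 4 (visit(C)): cur=C back=2 fwd=0
After 5 (back): cur=I back=1 fwd=1
After 6 (visit(X)): cur=X back=2 fwd=0
After 7 (visit(S)): cur=S back=3 fwd=0
After 8 (back): cur=X back=2 fwd=1
After 9 (visit(N)): cur=N back=3 fwd=0
After 10 (visit(J)): cur=J back=4 fwd=0
After 11 (back): cur=N back=3 fwd=1
After 12 (forward): cur=J back=4 fwd=0
After 13 (visit(W)): cur=W back=5 fwd=0
After 14 (back): cur=J back=4 fwd=1

Answer: yes yes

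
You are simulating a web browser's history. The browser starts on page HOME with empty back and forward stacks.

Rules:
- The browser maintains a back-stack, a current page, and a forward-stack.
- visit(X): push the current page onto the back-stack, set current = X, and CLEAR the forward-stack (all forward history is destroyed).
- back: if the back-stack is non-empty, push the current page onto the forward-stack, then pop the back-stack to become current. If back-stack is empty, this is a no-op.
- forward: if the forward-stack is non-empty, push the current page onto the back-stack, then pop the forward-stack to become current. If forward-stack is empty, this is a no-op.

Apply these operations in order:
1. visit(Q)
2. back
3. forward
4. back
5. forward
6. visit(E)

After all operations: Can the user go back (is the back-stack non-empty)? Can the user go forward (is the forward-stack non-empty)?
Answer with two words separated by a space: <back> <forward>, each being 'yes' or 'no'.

Answer: yes no

Derivation:
After 1 (visit(Q)): cur=Q back=1 fwd=0
After 2 (back): cur=HOME back=0 fwd=1
After 3 (forward): cur=Q back=1 fwd=0
After 4 (back): cur=HOME back=0 fwd=1
After 5 (forward): cur=Q back=1 fwd=0
After 6 (visit(E)): cur=E back=2 fwd=0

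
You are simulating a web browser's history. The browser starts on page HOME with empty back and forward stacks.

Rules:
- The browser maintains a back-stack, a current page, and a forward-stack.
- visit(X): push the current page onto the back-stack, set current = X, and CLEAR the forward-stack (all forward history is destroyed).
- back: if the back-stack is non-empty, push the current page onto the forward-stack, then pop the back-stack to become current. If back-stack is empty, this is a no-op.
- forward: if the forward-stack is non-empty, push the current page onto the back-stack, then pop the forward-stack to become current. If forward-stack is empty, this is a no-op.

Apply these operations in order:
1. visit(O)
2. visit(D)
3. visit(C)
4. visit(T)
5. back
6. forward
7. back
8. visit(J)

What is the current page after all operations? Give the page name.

After 1 (visit(O)): cur=O back=1 fwd=0
After 2 (visit(D)): cur=D back=2 fwd=0
After 3 (visit(C)): cur=C back=3 fwd=0
After 4 (visit(T)): cur=T back=4 fwd=0
After 5 (back): cur=C back=3 fwd=1
After 6 (forward): cur=T back=4 fwd=0
After 7 (back): cur=C back=3 fwd=1
After 8 (visit(J)): cur=J back=4 fwd=0

Answer: J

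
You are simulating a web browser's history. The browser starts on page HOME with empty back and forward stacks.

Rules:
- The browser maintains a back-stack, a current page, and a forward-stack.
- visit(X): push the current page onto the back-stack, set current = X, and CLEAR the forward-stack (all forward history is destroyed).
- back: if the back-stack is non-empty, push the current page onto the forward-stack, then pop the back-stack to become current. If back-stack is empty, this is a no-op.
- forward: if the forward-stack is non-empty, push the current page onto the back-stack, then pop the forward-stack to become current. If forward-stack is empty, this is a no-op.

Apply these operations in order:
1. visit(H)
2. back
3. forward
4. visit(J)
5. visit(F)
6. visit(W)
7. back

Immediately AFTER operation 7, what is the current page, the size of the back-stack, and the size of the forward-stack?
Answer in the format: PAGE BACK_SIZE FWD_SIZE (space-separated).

After 1 (visit(H)): cur=H back=1 fwd=0
After 2 (back): cur=HOME back=0 fwd=1
After 3 (forward): cur=H back=1 fwd=0
After 4 (visit(J)): cur=J back=2 fwd=0
After 5 (visit(F)): cur=F back=3 fwd=0
After 6 (visit(W)): cur=W back=4 fwd=0
After 7 (back): cur=F back=3 fwd=1

F 3 1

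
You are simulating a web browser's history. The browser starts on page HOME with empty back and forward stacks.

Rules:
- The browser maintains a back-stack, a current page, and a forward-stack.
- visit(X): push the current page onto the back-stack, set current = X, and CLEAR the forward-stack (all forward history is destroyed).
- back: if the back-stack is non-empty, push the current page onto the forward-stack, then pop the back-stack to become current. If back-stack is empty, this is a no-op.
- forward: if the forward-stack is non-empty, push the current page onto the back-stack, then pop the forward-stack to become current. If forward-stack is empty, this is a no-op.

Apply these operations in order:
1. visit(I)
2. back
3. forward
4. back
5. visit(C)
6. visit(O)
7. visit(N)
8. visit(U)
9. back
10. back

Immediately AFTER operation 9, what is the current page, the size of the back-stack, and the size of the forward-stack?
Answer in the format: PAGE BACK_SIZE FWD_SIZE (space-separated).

After 1 (visit(I)): cur=I back=1 fwd=0
After 2 (back): cur=HOME back=0 fwd=1
After 3 (forward): cur=I back=1 fwd=0
After 4 (back): cur=HOME back=0 fwd=1
After 5 (visit(C)): cur=C back=1 fwd=0
After 6 (visit(O)): cur=O back=2 fwd=0
After 7 (visit(N)): cur=N back=3 fwd=0
After 8 (visit(U)): cur=U back=4 fwd=0
After 9 (back): cur=N back=3 fwd=1

N 3 1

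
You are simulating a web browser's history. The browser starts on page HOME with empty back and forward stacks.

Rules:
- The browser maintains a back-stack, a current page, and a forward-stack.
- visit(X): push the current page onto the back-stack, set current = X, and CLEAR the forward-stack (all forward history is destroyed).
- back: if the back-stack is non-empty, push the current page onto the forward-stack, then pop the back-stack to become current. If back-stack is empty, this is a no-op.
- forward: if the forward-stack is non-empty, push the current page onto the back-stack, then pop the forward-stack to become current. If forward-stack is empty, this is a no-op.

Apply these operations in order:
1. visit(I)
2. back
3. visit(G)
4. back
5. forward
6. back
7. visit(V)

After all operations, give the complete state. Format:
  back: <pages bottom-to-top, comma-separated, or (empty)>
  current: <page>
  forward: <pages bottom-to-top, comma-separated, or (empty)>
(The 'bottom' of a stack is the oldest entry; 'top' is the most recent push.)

After 1 (visit(I)): cur=I back=1 fwd=0
After 2 (back): cur=HOME back=0 fwd=1
After 3 (visit(G)): cur=G back=1 fwd=0
After 4 (back): cur=HOME back=0 fwd=1
After 5 (forward): cur=G back=1 fwd=0
After 6 (back): cur=HOME back=0 fwd=1
After 7 (visit(V)): cur=V back=1 fwd=0

Answer: back: HOME
current: V
forward: (empty)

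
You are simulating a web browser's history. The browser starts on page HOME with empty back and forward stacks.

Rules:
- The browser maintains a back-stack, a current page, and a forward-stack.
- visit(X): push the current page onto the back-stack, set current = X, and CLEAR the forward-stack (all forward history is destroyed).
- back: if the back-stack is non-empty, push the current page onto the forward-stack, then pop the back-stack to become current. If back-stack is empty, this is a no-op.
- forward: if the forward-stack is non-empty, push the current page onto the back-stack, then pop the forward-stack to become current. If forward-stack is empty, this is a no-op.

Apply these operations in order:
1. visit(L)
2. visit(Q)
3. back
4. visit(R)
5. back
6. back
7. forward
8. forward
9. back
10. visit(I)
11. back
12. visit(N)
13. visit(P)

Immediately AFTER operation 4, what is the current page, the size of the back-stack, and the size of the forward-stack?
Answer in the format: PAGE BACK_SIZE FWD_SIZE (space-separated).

After 1 (visit(L)): cur=L back=1 fwd=0
After 2 (visit(Q)): cur=Q back=2 fwd=0
After 3 (back): cur=L back=1 fwd=1
After 4 (visit(R)): cur=R back=2 fwd=0

R 2 0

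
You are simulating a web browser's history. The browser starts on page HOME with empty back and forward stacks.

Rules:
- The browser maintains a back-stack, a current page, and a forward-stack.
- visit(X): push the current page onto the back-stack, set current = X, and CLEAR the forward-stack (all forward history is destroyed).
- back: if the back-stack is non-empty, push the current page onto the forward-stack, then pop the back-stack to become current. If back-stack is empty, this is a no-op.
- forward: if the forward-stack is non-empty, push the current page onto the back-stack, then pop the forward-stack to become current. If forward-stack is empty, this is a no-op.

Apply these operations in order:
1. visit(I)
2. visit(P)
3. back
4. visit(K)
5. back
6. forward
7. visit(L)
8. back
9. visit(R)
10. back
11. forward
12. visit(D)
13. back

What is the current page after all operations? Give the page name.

Answer: R

Derivation:
After 1 (visit(I)): cur=I back=1 fwd=0
After 2 (visit(P)): cur=P back=2 fwd=0
After 3 (back): cur=I back=1 fwd=1
After 4 (visit(K)): cur=K back=2 fwd=0
After 5 (back): cur=I back=1 fwd=1
After 6 (forward): cur=K back=2 fwd=0
After 7 (visit(L)): cur=L back=3 fwd=0
After 8 (back): cur=K back=2 fwd=1
After 9 (visit(R)): cur=R back=3 fwd=0
After 10 (back): cur=K back=2 fwd=1
After 11 (forward): cur=R back=3 fwd=0
After 12 (visit(D)): cur=D back=4 fwd=0
After 13 (back): cur=R back=3 fwd=1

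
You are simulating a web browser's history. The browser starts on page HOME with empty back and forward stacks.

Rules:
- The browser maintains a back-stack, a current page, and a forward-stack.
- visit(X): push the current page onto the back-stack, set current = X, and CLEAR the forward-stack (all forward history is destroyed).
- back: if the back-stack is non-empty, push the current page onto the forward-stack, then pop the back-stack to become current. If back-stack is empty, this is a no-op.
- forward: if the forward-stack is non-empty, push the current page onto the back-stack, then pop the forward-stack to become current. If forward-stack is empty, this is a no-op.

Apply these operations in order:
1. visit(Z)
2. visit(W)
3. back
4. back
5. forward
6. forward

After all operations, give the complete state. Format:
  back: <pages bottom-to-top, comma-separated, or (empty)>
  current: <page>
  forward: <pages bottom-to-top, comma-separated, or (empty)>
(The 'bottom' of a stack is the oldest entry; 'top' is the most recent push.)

Answer: back: HOME,Z
current: W
forward: (empty)

Derivation:
After 1 (visit(Z)): cur=Z back=1 fwd=0
After 2 (visit(W)): cur=W back=2 fwd=0
After 3 (back): cur=Z back=1 fwd=1
After 4 (back): cur=HOME back=0 fwd=2
After 5 (forward): cur=Z back=1 fwd=1
After 6 (forward): cur=W back=2 fwd=0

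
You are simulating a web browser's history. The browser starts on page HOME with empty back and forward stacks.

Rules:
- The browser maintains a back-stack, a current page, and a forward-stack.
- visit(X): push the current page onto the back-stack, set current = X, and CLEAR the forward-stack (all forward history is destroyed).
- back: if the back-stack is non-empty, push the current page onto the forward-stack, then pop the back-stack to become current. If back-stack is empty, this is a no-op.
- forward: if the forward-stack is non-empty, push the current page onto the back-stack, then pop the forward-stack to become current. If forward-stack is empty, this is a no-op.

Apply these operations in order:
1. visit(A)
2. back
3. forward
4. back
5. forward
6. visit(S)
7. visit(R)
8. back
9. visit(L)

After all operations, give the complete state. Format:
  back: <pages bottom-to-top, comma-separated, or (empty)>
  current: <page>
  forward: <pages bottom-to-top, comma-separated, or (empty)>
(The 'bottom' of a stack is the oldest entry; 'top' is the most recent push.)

Answer: back: HOME,A,S
current: L
forward: (empty)

Derivation:
After 1 (visit(A)): cur=A back=1 fwd=0
After 2 (back): cur=HOME back=0 fwd=1
After 3 (forward): cur=A back=1 fwd=0
After 4 (back): cur=HOME back=0 fwd=1
After 5 (forward): cur=A back=1 fwd=0
After 6 (visit(S)): cur=S back=2 fwd=0
After 7 (visit(R)): cur=R back=3 fwd=0
After 8 (back): cur=S back=2 fwd=1
After 9 (visit(L)): cur=L back=3 fwd=0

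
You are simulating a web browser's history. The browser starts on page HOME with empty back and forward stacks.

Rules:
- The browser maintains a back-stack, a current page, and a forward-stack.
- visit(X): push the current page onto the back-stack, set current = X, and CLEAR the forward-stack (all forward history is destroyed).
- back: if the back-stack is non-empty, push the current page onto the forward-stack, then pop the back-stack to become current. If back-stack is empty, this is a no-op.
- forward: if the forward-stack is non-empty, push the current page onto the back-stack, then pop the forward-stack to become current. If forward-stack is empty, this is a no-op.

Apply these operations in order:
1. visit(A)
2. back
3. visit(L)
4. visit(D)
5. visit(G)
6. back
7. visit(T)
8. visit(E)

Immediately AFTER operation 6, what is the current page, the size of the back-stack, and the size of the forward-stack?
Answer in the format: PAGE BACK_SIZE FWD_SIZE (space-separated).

After 1 (visit(A)): cur=A back=1 fwd=0
After 2 (back): cur=HOME back=0 fwd=1
After 3 (visit(L)): cur=L back=1 fwd=0
After 4 (visit(D)): cur=D back=2 fwd=0
After 5 (visit(G)): cur=G back=3 fwd=0
After 6 (back): cur=D back=2 fwd=1

D 2 1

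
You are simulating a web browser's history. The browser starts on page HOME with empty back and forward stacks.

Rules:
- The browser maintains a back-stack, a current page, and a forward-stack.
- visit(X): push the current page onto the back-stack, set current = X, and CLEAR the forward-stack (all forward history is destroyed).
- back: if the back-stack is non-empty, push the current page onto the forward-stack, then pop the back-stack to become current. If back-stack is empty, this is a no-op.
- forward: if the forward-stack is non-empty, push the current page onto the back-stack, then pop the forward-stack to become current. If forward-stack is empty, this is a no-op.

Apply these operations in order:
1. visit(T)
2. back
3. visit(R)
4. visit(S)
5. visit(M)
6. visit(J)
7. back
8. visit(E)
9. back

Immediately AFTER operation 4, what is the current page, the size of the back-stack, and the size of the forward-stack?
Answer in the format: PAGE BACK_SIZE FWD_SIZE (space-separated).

After 1 (visit(T)): cur=T back=1 fwd=0
After 2 (back): cur=HOME back=0 fwd=1
After 3 (visit(R)): cur=R back=1 fwd=0
After 4 (visit(S)): cur=S back=2 fwd=0

S 2 0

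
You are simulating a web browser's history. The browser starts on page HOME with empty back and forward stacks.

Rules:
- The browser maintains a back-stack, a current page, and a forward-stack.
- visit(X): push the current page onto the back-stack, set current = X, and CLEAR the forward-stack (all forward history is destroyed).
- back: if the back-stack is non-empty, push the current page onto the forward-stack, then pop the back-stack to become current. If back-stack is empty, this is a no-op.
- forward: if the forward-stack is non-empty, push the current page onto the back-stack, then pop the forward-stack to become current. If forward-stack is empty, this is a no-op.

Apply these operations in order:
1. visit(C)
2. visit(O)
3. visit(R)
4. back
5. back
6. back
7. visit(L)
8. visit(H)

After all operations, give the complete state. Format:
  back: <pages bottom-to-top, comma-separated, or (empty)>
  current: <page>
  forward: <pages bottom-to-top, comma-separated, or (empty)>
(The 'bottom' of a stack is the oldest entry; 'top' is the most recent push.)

Answer: back: HOME,L
current: H
forward: (empty)

Derivation:
After 1 (visit(C)): cur=C back=1 fwd=0
After 2 (visit(O)): cur=O back=2 fwd=0
After 3 (visit(R)): cur=R back=3 fwd=0
After 4 (back): cur=O back=2 fwd=1
After 5 (back): cur=C back=1 fwd=2
After 6 (back): cur=HOME back=0 fwd=3
After 7 (visit(L)): cur=L back=1 fwd=0
After 8 (visit(H)): cur=H back=2 fwd=0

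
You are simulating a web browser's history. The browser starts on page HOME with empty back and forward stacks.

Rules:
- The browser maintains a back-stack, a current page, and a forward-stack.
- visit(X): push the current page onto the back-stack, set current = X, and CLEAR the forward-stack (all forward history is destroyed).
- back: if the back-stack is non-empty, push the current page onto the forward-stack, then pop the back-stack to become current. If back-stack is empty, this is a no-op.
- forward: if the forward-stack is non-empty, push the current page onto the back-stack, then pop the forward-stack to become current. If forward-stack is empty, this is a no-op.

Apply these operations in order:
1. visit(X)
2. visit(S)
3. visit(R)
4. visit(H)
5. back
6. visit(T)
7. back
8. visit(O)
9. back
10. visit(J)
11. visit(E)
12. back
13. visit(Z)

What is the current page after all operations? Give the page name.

Answer: Z

Derivation:
After 1 (visit(X)): cur=X back=1 fwd=0
After 2 (visit(S)): cur=S back=2 fwd=0
After 3 (visit(R)): cur=R back=3 fwd=0
After 4 (visit(H)): cur=H back=4 fwd=0
After 5 (back): cur=R back=3 fwd=1
After 6 (visit(T)): cur=T back=4 fwd=0
After 7 (back): cur=R back=3 fwd=1
After 8 (visit(O)): cur=O back=4 fwd=0
After 9 (back): cur=R back=3 fwd=1
After 10 (visit(J)): cur=J back=4 fwd=0
After 11 (visit(E)): cur=E back=5 fwd=0
After 12 (back): cur=J back=4 fwd=1
After 13 (visit(Z)): cur=Z back=5 fwd=0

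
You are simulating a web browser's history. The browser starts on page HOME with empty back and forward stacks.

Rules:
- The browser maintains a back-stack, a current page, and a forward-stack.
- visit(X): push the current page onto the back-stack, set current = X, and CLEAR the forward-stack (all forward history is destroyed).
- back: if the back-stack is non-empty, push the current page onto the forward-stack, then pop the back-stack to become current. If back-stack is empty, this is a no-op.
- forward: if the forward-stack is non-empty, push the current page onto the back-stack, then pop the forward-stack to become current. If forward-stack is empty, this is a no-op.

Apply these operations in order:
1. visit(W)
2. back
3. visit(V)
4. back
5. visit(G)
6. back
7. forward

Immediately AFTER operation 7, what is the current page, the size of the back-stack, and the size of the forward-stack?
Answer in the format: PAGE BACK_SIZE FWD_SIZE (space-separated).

After 1 (visit(W)): cur=W back=1 fwd=0
After 2 (back): cur=HOME back=0 fwd=1
After 3 (visit(V)): cur=V back=1 fwd=0
After 4 (back): cur=HOME back=0 fwd=1
After 5 (visit(G)): cur=G back=1 fwd=0
After 6 (back): cur=HOME back=0 fwd=1
After 7 (forward): cur=G back=1 fwd=0

G 1 0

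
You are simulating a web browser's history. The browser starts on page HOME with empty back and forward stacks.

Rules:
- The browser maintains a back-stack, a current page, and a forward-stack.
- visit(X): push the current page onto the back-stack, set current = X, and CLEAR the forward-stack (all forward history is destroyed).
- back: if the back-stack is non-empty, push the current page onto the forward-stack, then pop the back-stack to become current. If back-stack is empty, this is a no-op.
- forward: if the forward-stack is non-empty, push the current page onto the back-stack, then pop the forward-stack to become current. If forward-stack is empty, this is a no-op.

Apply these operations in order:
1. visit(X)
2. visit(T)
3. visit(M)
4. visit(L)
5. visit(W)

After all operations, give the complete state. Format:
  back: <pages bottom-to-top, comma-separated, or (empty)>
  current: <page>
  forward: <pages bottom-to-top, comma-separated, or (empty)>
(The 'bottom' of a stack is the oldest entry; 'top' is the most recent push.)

After 1 (visit(X)): cur=X back=1 fwd=0
After 2 (visit(T)): cur=T back=2 fwd=0
After 3 (visit(M)): cur=M back=3 fwd=0
After 4 (visit(L)): cur=L back=4 fwd=0
After 5 (visit(W)): cur=W back=5 fwd=0

Answer: back: HOME,X,T,M,L
current: W
forward: (empty)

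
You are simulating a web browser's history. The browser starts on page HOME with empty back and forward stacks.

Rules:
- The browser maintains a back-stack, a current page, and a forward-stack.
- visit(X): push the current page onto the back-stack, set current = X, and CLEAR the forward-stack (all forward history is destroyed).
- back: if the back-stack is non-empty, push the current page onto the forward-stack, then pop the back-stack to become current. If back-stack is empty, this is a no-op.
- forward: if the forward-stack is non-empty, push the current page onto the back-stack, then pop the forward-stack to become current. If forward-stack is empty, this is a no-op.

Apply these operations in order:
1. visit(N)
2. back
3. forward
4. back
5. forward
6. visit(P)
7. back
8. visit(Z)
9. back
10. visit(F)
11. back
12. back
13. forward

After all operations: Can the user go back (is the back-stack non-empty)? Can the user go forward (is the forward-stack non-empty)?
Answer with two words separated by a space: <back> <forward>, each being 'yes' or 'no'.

After 1 (visit(N)): cur=N back=1 fwd=0
After 2 (back): cur=HOME back=0 fwd=1
After 3 (forward): cur=N back=1 fwd=0
After 4 (back): cur=HOME back=0 fwd=1
After 5 (forward): cur=N back=1 fwd=0
After 6 (visit(P)): cur=P back=2 fwd=0
After 7 (back): cur=N back=1 fwd=1
After 8 (visit(Z)): cur=Z back=2 fwd=0
After 9 (back): cur=N back=1 fwd=1
After 10 (visit(F)): cur=F back=2 fwd=0
After 11 (back): cur=N back=1 fwd=1
After 12 (back): cur=HOME back=0 fwd=2
After 13 (forward): cur=N back=1 fwd=1

Answer: yes yes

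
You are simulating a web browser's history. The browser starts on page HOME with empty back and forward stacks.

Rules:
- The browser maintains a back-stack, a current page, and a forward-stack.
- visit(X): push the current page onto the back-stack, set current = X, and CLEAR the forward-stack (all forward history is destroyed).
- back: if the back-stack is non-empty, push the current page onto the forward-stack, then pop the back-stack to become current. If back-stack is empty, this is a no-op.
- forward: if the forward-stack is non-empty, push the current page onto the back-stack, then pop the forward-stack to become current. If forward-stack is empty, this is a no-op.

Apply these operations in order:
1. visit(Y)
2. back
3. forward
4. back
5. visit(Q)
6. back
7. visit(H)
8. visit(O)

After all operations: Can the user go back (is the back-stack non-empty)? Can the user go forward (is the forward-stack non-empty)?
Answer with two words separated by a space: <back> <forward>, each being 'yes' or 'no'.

Answer: yes no

Derivation:
After 1 (visit(Y)): cur=Y back=1 fwd=0
After 2 (back): cur=HOME back=0 fwd=1
After 3 (forward): cur=Y back=1 fwd=0
After 4 (back): cur=HOME back=0 fwd=1
After 5 (visit(Q)): cur=Q back=1 fwd=0
After 6 (back): cur=HOME back=0 fwd=1
After 7 (visit(H)): cur=H back=1 fwd=0
After 8 (visit(O)): cur=O back=2 fwd=0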